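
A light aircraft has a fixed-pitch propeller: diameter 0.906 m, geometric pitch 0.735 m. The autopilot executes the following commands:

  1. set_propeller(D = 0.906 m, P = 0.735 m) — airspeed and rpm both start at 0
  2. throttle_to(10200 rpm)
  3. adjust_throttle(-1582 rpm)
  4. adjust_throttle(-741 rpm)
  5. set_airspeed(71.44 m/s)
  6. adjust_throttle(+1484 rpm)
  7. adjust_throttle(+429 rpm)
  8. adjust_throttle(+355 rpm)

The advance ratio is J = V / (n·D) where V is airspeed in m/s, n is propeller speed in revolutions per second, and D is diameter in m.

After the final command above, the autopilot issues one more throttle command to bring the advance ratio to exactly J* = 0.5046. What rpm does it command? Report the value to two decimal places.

rpm = 9375.99

set_propeller: D = 0.906 m, P = 0.735 m (p = P/D = 0.811258); state ← (V=0, rpm=0)
throttle_to(10200): rpm ← 10200
adjust_throttle(-1582): rpm ← 10200 -1582 = 8618
adjust_throttle(-741): rpm ← 8618 -741 = 7877
set_airspeed(71.44): V ← 71.44 m/s
adjust_throttle(+1484): rpm ← 7877 +1484 = 9361
adjust_throttle(+429): rpm ← 9361 +429 = 9790
adjust_throttle(+355): rpm ← 9790 +355 = 10145
final state: V = 71.44 m/s, rpm = 10145 → n = rpm/60 = 169.083333 rev/s
target J* = 0.5046; solve J* = V/(n·D) for n: n = V/(J*·D) = 71.44/(0.5046 × 0.906) = 156.266542 rev/s
rpm = 60·n = 9375.992524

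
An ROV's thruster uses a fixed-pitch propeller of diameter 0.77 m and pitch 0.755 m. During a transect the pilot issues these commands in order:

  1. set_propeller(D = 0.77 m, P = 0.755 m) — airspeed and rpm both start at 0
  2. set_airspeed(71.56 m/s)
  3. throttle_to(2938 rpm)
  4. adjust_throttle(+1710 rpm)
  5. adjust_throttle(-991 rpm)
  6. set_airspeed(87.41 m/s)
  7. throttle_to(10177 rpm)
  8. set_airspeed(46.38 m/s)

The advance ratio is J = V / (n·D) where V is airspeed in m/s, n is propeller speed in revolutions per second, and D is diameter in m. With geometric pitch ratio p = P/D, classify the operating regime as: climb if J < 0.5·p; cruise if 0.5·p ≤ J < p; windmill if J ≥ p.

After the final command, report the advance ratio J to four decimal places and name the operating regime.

J = 0.3551, regime = climb

set_propeller: D = 0.77 m, P = 0.755 m (p = P/D = 0.980519); state ← (V=0, rpm=0)
set_airspeed(71.56): V ← 71.56 m/s
throttle_to(2938): rpm ← 2938
adjust_throttle(+1710): rpm ← 2938 +1710 = 4648
adjust_throttle(-991): rpm ← 4648 -991 = 3657
set_airspeed(87.41): V ← 87.41 m/s
throttle_to(10177): rpm ← 10177
set_airspeed(46.38): V ← 46.38 m/s
final state: V = 46.38 m/s, rpm = 10177 → n = rpm/60 = 169.616667 rev/s
J = V / (n·D) = 46.38 / (169.616667 × 0.77) = 0.355117
regime bands: climb J<0.4903 | cruise [0.4903, 0.9805) | windmill J≥0.9805
J = 0.3551 → climb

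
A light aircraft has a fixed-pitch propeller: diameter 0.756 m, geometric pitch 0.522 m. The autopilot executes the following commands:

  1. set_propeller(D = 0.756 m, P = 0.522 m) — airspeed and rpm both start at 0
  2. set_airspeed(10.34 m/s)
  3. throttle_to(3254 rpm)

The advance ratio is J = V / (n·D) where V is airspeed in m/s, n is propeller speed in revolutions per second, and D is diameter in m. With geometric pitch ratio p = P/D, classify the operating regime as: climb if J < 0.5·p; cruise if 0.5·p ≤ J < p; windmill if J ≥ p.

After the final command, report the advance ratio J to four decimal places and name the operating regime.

set_propeller: D = 0.756 m, P = 0.522 m (p = P/D = 0.690476); state ← (V=0, rpm=0)
set_airspeed(10.34): V ← 10.34 m/s
throttle_to(3254): rpm ← 3254
final state: V = 10.34 m/s, rpm = 3254 → n = rpm/60 = 54.233333 rev/s
J = V / (n·D) = 10.34 / (54.233333 × 0.756) = 0.252193
regime bands: climb J<0.3452 | cruise [0.3452, 0.6905) | windmill J≥0.6905
J = 0.2522 → climb

J = 0.2522, regime = climb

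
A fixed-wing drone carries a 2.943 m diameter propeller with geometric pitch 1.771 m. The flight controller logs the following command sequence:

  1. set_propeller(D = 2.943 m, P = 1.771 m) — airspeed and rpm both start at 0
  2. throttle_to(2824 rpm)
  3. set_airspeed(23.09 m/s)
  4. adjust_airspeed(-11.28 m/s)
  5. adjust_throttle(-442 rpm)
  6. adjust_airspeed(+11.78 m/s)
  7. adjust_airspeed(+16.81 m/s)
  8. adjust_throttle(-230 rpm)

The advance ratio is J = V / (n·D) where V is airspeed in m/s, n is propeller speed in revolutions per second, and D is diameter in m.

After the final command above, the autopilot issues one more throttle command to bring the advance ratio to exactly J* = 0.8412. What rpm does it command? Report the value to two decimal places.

rpm = 979.14

set_propeller: D = 2.943 m, P = 1.771 m (p = P/D = 0.601767); state ← (V=0, rpm=0)
throttle_to(2824): rpm ← 2824
set_airspeed(23.09): V ← 23.09 m/s
adjust_airspeed(-11.28): V ← 23.09 -11.28 = 11.81 m/s
adjust_throttle(-442): rpm ← 2824 -442 = 2382
adjust_airspeed(+11.78): V ← 11.81 +11.78 = 23.59 m/s
adjust_airspeed(+16.81): V ← 23.59 +16.81 = 40.4 m/s
adjust_throttle(-230): rpm ← 2382 -230 = 2152
final state: V = 40.4 m/s, rpm = 2152 → n = rpm/60 = 35.866667 rev/s
target J* = 0.8412; solve J* = V/(n·D) for n: n = V/(J*·D) = 40.4/(0.8412 × 2.943) = 16.318936 rev/s
rpm = 60·n = 979.136160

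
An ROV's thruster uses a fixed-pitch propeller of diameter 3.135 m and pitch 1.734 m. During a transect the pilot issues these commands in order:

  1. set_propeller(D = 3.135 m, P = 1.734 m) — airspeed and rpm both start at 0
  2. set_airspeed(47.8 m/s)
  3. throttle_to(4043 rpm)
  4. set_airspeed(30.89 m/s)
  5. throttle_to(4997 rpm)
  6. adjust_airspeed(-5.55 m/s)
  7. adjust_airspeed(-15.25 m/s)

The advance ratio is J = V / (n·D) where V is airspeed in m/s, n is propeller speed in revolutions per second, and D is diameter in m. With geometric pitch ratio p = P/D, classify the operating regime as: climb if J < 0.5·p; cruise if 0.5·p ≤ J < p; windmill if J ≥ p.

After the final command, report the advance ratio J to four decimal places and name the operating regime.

set_propeller: D = 3.135 m, P = 1.734 m (p = P/D = 0.553110); state ← (V=0, rpm=0)
set_airspeed(47.8): V ← 47.8 m/s
throttle_to(4043): rpm ← 4043
set_airspeed(30.89): V ← 30.89 m/s
throttle_to(4997): rpm ← 4997
adjust_airspeed(-5.55): V ← 30.89 -5.55 = 25.34 m/s
adjust_airspeed(-15.25): V ← 25.34 -15.25 = 10.09 m/s
final state: V = 10.09 m/s, rpm = 4997 → n = rpm/60 = 83.283333 rev/s
J = V / (n·D) = 10.09 / (83.283333 × 3.135) = 0.038645
regime bands: climb J<0.2766 | cruise [0.2766, 0.5531) | windmill J≥0.5531
J = 0.0386 → climb

J = 0.0386, regime = climb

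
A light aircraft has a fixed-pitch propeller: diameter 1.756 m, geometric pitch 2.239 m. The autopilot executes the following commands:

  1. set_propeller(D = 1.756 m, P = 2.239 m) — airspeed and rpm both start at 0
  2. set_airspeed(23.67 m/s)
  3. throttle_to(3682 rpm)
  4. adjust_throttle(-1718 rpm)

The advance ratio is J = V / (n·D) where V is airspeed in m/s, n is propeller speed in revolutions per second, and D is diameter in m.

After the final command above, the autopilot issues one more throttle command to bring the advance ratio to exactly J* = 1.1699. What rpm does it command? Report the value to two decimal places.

set_propeller: D = 1.756 m, P = 2.239 m (p = P/D = 1.275057); state ← (V=0, rpm=0)
set_airspeed(23.67): V ← 23.67 m/s
throttle_to(3682): rpm ← 3682
adjust_throttle(-1718): rpm ← 3682 -1718 = 1964
final state: V = 23.67 m/s, rpm = 1964 → n = rpm/60 = 32.733333 rev/s
target J* = 1.1699; solve J* = V/(n·D) for n: n = V/(J*·D) = 23.67/(1.1699 × 1.756) = 11.521924 rev/s
rpm = 60·n = 691.315439

rpm = 691.32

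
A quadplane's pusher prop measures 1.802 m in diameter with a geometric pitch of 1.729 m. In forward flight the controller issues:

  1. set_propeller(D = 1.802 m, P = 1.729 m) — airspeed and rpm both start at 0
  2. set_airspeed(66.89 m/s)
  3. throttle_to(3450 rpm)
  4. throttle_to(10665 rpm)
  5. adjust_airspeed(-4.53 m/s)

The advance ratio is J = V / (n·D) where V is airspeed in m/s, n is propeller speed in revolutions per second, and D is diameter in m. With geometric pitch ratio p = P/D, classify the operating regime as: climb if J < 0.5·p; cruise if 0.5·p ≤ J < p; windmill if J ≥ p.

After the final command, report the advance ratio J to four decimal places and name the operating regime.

J = 0.1947, regime = climb

set_propeller: D = 1.802 m, P = 1.729 m (p = P/D = 0.959489); state ← (V=0, rpm=0)
set_airspeed(66.89): V ← 66.89 m/s
throttle_to(3450): rpm ← 3450
throttle_to(10665): rpm ← 10665
adjust_airspeed(-4.53): V ← 66.89 -4.53 = 62.36 m/s
final state: V = 62.36 m/s, rpm = 10665 → n = rpm/60 = 177.750000 rev/s
J = V / (n·D) = 62.36 / (177.750000 × 1.802) = 0.194689
regime bands: climb J<0.4797 | cruise [0.4797, 0.9595) | windmill J≥0.9595
J = 0.1947 → climb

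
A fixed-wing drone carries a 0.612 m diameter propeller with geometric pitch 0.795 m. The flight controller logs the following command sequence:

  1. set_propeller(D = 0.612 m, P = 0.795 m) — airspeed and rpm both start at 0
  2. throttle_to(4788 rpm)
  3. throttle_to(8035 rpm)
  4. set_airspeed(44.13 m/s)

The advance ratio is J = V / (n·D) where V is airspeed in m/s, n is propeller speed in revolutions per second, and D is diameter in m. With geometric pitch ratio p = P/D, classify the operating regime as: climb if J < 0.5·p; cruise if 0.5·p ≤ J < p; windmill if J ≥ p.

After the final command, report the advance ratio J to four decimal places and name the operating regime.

J = 0.5385, regime = climb

set_propeller: D = 0.612 m, P = 0.795 m (p = P/D = 1.299020); state ← (V=0, rpm=0)
throttle_to(4788): rpm ← 4788
throttle_to(8035): rpm ← 8035
set_airspeed(44.13): V ← 44.13 m/s
final state: V = 44.13 m/s, rpm = 8035 → n = rpm/60 = 133.916667 rev/s
J = V / (n·D) = 44.13 / (133.916667 × 0.612) = 0.538453
regime bands: climb J<0.6495 | cruise [0.6495, 1.2990) | windmill J≥1.2990
J = 0.5385 → climb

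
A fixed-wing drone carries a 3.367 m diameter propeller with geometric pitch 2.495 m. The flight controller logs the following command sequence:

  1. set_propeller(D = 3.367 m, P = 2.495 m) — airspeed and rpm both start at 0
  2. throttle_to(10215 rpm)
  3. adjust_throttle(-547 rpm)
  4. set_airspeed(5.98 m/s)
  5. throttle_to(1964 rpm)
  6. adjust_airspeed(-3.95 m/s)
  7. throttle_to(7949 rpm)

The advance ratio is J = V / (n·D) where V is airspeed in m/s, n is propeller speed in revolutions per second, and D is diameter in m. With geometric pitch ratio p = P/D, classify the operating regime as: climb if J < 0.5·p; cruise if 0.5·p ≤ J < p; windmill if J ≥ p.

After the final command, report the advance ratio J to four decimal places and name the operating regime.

set_propeller: D = 3.367 m, P = 2.495 m (p = P/D = 0.741016); state ← (V=0, rpm=0)
throttle_to(10215): rpm ← 10215
adjust_throttle(-547): rpm ← 10215 -547 = 9668
set_airspeed(5.98): V ← 5.98 m/s
throttle_to(1964): rpm ← 1964
adjust_airspeed(-3.95): V ← 5.98 -3.95 = 2.03 m/s
throttle_to(7949): rpm ← 7949
final state: V = 2.03 m/s, rpm = 7949 → n = rpm/60 = 132.483333 rev/s
J = V / (n·D) = 2.03 / (132.483333 × 3.367) = 0.004551
regime bands: climb J<0.3705 | cruise [0.3705, 0.7410) | windmill J≥0.7410
J = 0.0046 → climb

J = 0.0046, regime = climb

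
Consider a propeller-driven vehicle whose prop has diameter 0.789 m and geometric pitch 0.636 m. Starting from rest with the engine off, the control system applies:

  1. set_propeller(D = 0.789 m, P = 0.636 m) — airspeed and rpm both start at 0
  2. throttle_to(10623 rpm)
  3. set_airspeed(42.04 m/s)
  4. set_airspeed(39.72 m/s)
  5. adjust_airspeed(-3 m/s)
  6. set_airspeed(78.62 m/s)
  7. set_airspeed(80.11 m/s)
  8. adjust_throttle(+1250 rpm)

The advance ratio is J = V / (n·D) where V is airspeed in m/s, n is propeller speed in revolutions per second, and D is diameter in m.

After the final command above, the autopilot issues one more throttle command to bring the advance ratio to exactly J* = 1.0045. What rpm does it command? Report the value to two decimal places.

set_propeller: D = 0.789 m, P = 0.636 m (p = P/D = 0.806084); state ← (V=0, rpm=0)
throttle_to(10623): rpm ← 10623
set_airspeed(42.04): V ← 42.04 m/s
set_airspeed(39.72): V ← 39.72 m/s
adjust_airspeed(-3): V ← 39.72 -3 = 36.72 m/s
set_airspeed(78.62): V ← 78.62 m/s
set_airspeed(80.11): V ← 80.11 m/s
adjust_throttle(+1250): rpm ← 10623 +1250 = 11873
final state: V = 80.11 m/s, rpm = 11873 → n = rpm/60 = 197.883333 rev/s
target J* = 1.0045; solve J* = V/(n·D) for n: n = V/(J*·D) = 80.11/(1.0045 × 0.789) = 101.078733 rev/s
rpm = 60·n = 6064.723951

rpm = 6064.72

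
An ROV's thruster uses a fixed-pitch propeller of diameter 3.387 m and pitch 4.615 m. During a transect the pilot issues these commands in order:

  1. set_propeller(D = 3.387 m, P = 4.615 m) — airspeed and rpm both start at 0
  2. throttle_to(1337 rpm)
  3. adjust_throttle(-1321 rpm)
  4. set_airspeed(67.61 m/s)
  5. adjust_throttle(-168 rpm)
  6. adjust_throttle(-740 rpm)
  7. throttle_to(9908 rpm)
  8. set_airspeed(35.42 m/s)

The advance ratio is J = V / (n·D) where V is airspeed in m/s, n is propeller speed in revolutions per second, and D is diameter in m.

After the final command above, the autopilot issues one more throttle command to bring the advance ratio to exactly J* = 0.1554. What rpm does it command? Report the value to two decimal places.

rpm = 4037.70

set_propeller: D = 3.387 m, P = 4.615 m (p = P/D = 1.362563); state ← (V=0, rpm=0)
throttle_to(1337): rpm ← 1337
adjust_throttle(-1321): rpm ← 1337 -1321 = 16
set_airspeed(67.61): V ← 67.61 m/s
adjust_throttle(-168): rpm ← 16 -168 = -152
adjust_throttle(-740): rpm ← -152 -740 = -892
throttle_to(9908): rpm ← 9908
set_airspeed(35.42): V ← 35.42 m/s
final state: V = 35.42 m/s, rpm = 9908 → n = rpm/60 = 165.133333 rev/s
target J* = 0.1554; solve J* = V/(n·D) for n: n = V/(J*·D) = 35.42/(0.1554 × 3.387) = 67.294930 rev/s
rpm = 60·n = 4037.695800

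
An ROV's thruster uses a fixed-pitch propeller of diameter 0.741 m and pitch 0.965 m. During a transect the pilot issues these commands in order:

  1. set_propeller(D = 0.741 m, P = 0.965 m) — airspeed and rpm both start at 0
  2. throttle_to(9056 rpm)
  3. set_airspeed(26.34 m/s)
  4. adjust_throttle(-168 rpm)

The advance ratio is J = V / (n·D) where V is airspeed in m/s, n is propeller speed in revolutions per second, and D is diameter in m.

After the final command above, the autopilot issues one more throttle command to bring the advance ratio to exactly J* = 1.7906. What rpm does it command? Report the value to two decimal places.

rpm = 1191.11

set_propeller: D = 0.741 m, P = 0.965 m (p = P/D = 1.302294); state ← (V=0, rpm=0)
throttle_to(9056): rpm ← 9056
set_airspeed(26.34): V ← 26.34 m/s
adjust_throttle(-168): rpm ← 9056 -168 = 8888
final state: V = 26.34 m/s, rpm = 8888 → n = rpm/60 = 148.133333 rev/s
target J* = 1.7906; solve J* = V/(n·D) for n: n = V/(J*·D) = 26.34/(1.7906 × 0.741) = 19.851758 rev/s
rpm = 60·n = 1191.105508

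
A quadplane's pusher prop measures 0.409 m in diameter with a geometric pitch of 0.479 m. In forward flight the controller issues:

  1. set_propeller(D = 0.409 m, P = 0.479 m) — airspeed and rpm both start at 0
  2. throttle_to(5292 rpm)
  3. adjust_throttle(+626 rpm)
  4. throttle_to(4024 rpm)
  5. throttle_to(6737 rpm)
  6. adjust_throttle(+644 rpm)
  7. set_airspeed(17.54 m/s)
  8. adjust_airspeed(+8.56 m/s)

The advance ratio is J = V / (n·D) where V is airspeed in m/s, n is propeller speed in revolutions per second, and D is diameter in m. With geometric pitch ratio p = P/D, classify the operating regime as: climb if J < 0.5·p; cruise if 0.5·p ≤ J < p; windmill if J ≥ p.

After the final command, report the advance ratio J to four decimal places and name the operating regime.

set_propeller: D = 0.409 m, P = 0.479 m (p = P/D = 1.171149); state ← (V=0, rpm=0)
throttle_to(5292): rpm ← 5292
adjust_throttle(+626): rpm ← 5292 +626 = 5918
throttle_to(4024): rpm ← 4024
throttle_to(6737): rpm ← 6737
adjust_throttle(+644): rpm ← 6737 +644 = 7381
set_airspeed(17.54): V ← 17.54 m/s
adjust_airspeed(+8.56): V ← 17.54 +8.56 = 26.1 m/s
final state: V = 26.1 m/s, rpm = 7381 → n = rpm/60 = 123.016667 rev/s
J = V / (n·D) = 26.1 / (123.016667 × 0.409) = 0.518744
regime bands: climb J<0.5856 | cruise [0.5856, 1.1711) | windmill J≥1.1711
J = 0.5187 → climb

J = 0.5187, regime = climb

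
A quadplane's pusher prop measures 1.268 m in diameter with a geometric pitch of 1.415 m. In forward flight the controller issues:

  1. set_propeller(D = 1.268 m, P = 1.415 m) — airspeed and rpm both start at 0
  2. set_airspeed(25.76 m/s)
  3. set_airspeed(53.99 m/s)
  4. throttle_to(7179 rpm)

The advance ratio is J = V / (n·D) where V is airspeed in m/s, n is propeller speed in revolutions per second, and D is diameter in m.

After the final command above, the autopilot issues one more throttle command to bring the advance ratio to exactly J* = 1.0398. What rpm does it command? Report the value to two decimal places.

rpm = 2456.95

set_propeller: D = 1.268 m, P = 1.415 m (p = P/D = 1.115931); state ← (V=0, rpm=0)
set_airspeed(25.76): V ← 25.76 m/s
set_airspeed(53.99): V ← 53.99 m/s
throttle_to(7179): rpm ← 7179
final state: V = 53.99 m/s, rpm = 7179 → n = rpm/60 = 119.650000 rev/s
target J* = 1.0398; solve J* = V/(n·D) for n: n = V/(J*·D) = 53.99/(1.0398 × 1.268) = 40.949091 rev/s
rpm = 60·n = 2456.945433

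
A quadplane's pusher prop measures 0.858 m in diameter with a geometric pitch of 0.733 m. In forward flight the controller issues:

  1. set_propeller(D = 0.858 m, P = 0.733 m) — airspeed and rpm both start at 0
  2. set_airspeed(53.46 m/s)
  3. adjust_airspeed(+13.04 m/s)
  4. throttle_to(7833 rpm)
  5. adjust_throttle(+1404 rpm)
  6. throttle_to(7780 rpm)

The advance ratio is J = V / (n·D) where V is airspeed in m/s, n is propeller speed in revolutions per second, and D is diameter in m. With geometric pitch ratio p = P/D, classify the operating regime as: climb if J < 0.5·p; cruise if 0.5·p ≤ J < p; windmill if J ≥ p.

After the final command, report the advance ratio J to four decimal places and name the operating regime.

set_propeller: D = 0.858 m, P = 0.733 m (p = P/D = 0.854312); state ← (V=0, rpm=0)
set_airspeed(53.46): V ← 53.46 m/s
adjust_airspeed(+13.04): V ← 53.46 +13.04 = 66.5 m/s
throttle_to(7833): rpm ← 7833
adjust_throttle(+1404): rpm ← 7833 +1404 = 9237
throttle_to(7780): rpm ← 7780
final state: V = 66.5 m/s, rpm = 7780 → n = rpm/60 = 129.666667 rev/s
J = V / (n·D) = 66.5 / (129.666667 × 0.858) = 0.597731
regime bands: climb J<0.4272 | cruise [0.4272, 0.8543) | windmill J≥0.8543
J = 0.5977 → cruise

J = 0.5977, regime = cruise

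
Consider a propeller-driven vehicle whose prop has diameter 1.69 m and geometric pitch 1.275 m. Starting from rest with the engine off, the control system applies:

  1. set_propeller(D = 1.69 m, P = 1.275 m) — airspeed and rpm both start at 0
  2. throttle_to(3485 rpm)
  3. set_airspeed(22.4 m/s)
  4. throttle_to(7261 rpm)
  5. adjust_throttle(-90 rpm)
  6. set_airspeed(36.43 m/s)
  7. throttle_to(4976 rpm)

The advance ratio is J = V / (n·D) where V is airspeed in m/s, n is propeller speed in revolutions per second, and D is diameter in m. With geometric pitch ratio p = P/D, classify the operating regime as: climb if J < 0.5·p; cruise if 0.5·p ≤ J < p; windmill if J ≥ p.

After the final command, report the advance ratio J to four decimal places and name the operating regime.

J = 0.2599, regime = climb

set_propeller: D = 1.69 m, P = 1.275 m (p = P/D = 0.754438); state ← (V=0, rpm=0)
throttle_to(3485): rpm ← 3485
set_airspeed(22.4): V ← 22.4 m/s
throttle_to(7261): rpm ← 7261
adjust_throttle(-90): rpm ← 7261 -90 = 7171
set_airspeed(36.43): V ← 36.43 m/s
throttle_to(4976): rpm ← 4976
final state: V = 36.43 m/s, rpm = 4976 → n = rpm/60 = 82.933333 rev/s
J = V / (n·D) = 36.43 / (82.933333 × 1.69) = 0.259922
regime bands: climb J<0.3772 | cruise [0.3772, 0.7544) | windmill J≥0.7544
J = 0.2599 → climb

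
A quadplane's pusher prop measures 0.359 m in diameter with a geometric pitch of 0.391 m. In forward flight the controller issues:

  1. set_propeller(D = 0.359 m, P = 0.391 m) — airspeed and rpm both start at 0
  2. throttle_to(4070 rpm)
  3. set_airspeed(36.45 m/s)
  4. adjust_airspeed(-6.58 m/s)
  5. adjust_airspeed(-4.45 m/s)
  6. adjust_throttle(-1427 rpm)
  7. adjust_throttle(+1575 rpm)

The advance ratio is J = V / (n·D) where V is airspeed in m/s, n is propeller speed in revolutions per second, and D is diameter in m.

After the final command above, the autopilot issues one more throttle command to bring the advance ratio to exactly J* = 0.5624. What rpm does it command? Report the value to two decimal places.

set_propeller: D = 0.359 m, P = 0.391 m (p = P/D = 1.089136); state ← (V=0, rpm=0)
throttle_to(4070): rpm ← 4070
set_airspeed(36.45): V ← 36.45 m/s
adjust_airspeed(-6.58): V ← 36.45 -6.58 = 29.87 m/s
adjust_airspeed(-4.45): V ← 29.87 -4.45 = 25.42 m/s
adjust_throttle(-1427): rpm ← 4070 -1427 = 2643
adjust_throttle(+1575): rpm ← 2643 +1575 = 4218
final state: V = 25.42 m/s, rpm = 4218 → n = rpm/60 = 70.300000 rev/s
target J* = 0.5624; solve J* = V/(n·D) for n: n = V/(J*·D) = 25.42/(0.5624 × 0.359) = 125.902915 rev/s
rpm = 60·n = 7554.174905

rpm = 7554.17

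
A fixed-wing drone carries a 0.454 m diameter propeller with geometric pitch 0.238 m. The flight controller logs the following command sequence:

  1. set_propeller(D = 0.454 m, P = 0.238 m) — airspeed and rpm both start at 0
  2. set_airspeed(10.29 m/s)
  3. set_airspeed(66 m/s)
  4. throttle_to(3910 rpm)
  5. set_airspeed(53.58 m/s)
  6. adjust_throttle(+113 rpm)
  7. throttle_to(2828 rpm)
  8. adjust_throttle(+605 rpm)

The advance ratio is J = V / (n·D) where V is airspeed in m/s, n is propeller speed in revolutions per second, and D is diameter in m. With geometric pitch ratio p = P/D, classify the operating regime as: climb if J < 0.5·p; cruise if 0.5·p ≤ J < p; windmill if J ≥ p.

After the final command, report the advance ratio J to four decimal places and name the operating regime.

set_propeller: D = 0.454 m, P = 0.238 m (p = P/D = 0.524229); state ← (V=0, rpm=0)
set_airspeed(10.29): V ← 10.29 m/s
set_airspeed(66): V ← 66 m/s
throttle_to(3910): rpm ← 3910
set_airspeed(53.58): V ← 53.58 m/s
adjust_throttle(+113): rpm ← 3910 +113 = 4023
throttle_to(2828): rpm ← 2828
adjust_throttle(+605): rpm ← 2828 +605 = 3433
final state: V = 53.58 m/s, rpm = 3433 → n = rpm/60 = 57.216667 rev/s
J = V / (n·D) = 53.58 / (57.216667 × 0.454) = 2.062644
regime bands: climb J<0.2621 | cruise [0.2621, 0.5242) | windmill J≥0.5242
J = 2.0626 → windmill

J = 2.0626, regime = windmill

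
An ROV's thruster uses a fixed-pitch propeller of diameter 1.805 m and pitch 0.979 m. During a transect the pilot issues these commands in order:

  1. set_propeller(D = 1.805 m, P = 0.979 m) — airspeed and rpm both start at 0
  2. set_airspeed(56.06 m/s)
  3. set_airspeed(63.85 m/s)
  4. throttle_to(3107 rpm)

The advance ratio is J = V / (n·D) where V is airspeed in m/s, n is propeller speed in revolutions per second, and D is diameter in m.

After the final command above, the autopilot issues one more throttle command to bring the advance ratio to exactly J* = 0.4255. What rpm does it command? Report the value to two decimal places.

set_propeller: D = 1.805 m, P = 0.979 m (p = P/D = 0.542382); state ← (V=0, rpm=0)
set_airspeed(56.06): V ← 56.06 m/s
set_airspeed(63.85): V ← 63.85 m/s
throttle_to(3107): rpm ← 3107
final state: V = 63.85 m/s, rpm = 3107 → n = rpm/60 = 51.783333 rev/s
target J* = 0.4255; solve J* = V/(n·D) for n: n = V/(J*·D) = 63.85/(0.4255 × 1.805) = 83.135044 rev/s
rpm = 60·n = 4988.102640

rpm = 4988.10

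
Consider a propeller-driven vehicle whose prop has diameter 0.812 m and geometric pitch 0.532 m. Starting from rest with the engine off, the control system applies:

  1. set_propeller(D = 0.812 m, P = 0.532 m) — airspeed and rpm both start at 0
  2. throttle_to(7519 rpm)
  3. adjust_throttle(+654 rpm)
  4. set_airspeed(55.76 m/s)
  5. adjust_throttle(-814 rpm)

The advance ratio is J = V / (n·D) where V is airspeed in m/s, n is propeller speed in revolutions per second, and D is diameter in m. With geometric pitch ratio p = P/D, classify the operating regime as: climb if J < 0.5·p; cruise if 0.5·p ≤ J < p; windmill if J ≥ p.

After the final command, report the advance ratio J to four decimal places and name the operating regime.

J = 0.5599, regime = cruise

set_propeller: D = 0.812 m, P = 0.532 m (p = P/D = 0.655172); state ← (V=0, rpm=0)
throttle_to(7519): rpm ← 7519
adjust_throttle(+654): rpm ← 7519 +654 = 8173
set_airspeed(55.76): V ← 55.76 m/s
adjust_throttle(-814): rpm ← 8173 -814 = 7359
final state: V = 55.76 m/s, rpm = 7359 → n = rpm/60 = 122.650000 rev/s
J = V / (n·D) = 55.76 / (122.650000 × 0.812) = 0.559885
regime bands: climb J<0.3276 | cruise [0.3276, 0.6552) | windmill J≥0.6552
J = 0.5599 → cruise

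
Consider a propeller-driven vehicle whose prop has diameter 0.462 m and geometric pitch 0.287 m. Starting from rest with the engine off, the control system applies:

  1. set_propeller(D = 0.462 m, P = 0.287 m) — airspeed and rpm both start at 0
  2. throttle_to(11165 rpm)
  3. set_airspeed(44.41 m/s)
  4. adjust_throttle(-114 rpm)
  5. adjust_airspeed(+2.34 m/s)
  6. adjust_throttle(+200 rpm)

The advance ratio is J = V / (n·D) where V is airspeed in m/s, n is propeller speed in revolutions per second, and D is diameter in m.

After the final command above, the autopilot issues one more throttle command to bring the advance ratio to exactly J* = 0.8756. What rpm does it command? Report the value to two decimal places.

rpm = 6934.02

set_propeller: D = 0.462 m, P = 0.287 m (p = P/D = 0.621212); state ← (V=0, rpm=0)
throttle_to(11165): rpm ← 11165
set_airspeed(44.41): V ← 44.41 m/s
adjust_throttle(-114): rpm ← 11165 -114 = 11051
adjust_airspeed(+2.34): V ← 44.41 +2.34 = 46.75 m/s
adjust_throttle(+200): rpm ← 11051 +200 = 11251
final state: V = 46.75 m/s, rpm = 11251 → n = rpm/60 = 187.516667 rev/s
target J* = 0.8756; solve J* = V/(n·D) for n: n = V/(J*·D) = 46.75/(0.8756 × 0.462) = 115.567013 rev/s
rpm = 60·n = 6934.020753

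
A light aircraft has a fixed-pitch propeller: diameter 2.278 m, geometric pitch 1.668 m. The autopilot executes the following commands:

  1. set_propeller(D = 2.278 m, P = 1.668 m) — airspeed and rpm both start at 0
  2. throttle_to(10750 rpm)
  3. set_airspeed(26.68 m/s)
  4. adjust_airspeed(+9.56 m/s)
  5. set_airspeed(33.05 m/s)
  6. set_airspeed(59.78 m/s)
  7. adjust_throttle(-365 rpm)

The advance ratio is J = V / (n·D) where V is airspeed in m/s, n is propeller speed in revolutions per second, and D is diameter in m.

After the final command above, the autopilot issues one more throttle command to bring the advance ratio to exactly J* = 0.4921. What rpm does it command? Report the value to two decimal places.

set_propeller: D = 2.278 m, P = 1.668 m (p = P/D = 0.732221); state ← (V=0, rpm=0)
throttle_to(10750): rpm ← 10750
set_airspeed(26.68): V ← 26.68 m/s
adjust_airspeed(+9.56): V ← 26.68 +9.56 = 36.24 m/s
set_airspeed(33.05): V ← 33.05 m/s
set_airspeed(59.78): V ← 59.78 m/s
adjust_throttle(-365): rpm ← 10750 -365 = 10385
final state: V = 59.78 m/s, rpm = 10385 → n = rpm/60 = 173.083333 rev/s
target J* = 0.4921; solve J* = V/(n·D) for n: n = V/(J*·D) = 59.78/(0.4921 × 2.278) = 53.327205 rev/s
rpm = 60·n = 3199.632330

rpm = 3199.63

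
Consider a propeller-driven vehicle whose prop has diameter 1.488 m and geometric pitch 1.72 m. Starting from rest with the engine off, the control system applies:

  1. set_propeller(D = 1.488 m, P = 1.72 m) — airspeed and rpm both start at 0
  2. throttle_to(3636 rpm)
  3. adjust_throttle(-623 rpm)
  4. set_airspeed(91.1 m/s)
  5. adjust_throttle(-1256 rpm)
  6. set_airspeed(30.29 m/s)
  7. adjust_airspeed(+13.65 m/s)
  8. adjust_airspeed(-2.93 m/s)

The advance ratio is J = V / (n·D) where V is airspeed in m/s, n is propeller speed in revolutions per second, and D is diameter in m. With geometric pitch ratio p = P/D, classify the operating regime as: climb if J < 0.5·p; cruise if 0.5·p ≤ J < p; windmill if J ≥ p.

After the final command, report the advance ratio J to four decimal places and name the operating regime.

set_propeller: D = 1.488 m, P = 1.72 m (p = P/D = 1.155914); state ← (V=0, rpm=0)
throttle_to(3636): rpm ← 3636
adjust_throttle(-623): rpm ← 3636 -623 = 3013
set_airspeed(91.1): V ← 91.1 m/s
adjust_throttle(-1256): rpm ← 3013 -1256 = 1757
set_airspeed(30.29): V ← 30.29 m/s
adjust_airspeed(+13.65): V ← 30.29 +13.65 = 43.94 m/s
adjust_airspeed(-2.93): V ← 43.94 -2.93 = 41.01 m/s
final state: V = 41.01 m/s, rpm = 1757 → n = rpm/60 = 29.283333 rev/s
J = V / (n·D) = 41.01 / (29.283333 × 1.488) = 0.941166
regime bands: climb J<0.5780 | cruise [0.5780, 1.1559) | windmill J≥1.1559
J = 0.9412 → cruise

J = 0.9412, regime = cruise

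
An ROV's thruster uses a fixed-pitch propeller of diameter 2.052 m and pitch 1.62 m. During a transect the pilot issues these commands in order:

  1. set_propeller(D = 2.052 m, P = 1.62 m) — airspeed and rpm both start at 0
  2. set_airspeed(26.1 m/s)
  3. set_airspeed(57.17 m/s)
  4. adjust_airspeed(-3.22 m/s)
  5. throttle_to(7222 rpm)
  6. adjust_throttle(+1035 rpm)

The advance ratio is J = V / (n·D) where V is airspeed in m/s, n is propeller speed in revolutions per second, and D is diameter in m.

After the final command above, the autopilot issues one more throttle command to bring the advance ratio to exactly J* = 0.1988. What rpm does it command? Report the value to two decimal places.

rpm = 7935.04

set_propeller: D = 2.052 m, P = 1.62 m (p = P/D = 0.789474); state ← (V=0, rpm=0)
set_airspeed(26.1): V ← 26.1 m/s
set_airspeed(57.17): V ← 57.17 m/s
adjust_airspeed(-3.22): V ← 57.17 -3.22 = 53.95 m/s
throttle_to(7222): rpm ← 7222
adjust_throttle(+1035): rpm ← 7222 +1035 = 8257
final state: V = 53.95 m/s, rpm = 8257 → n = rpm/60 = 137.616667 rev/s
target J* = 0.1988; solve J* = V/(n·D) for n: n = V/(J*·D) = 53.95/(0.1988 × 2.052) = 132.250619 rev/s
rpm = 60·n = 7935.037123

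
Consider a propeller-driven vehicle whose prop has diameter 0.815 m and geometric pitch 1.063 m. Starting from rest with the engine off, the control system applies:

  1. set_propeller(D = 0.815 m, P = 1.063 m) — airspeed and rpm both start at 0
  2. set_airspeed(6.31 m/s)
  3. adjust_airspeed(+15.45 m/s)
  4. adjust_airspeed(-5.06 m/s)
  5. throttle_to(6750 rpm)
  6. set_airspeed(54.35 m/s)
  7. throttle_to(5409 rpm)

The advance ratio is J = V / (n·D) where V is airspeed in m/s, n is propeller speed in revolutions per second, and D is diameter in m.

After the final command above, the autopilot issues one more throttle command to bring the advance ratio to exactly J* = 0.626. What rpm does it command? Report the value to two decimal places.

rpm = 6391.74

set_propeller: D = 0.815 m, P = 1.063 m (p = P/D = 1.304294); state ← (V=0, rpm=0)
set_airspeed(6.31): V ← 6.31 m/s
adjust_airspeed(+15.45): V ← 6.31 +15.45 = 21.76 m/s
adjust_airspeed(-5.06): V ← 21.76 -5.06 = 16.7 m/s
throttle_to(6750): rpm ← 6750
set_airspeed(54.35): V ← 54.35 m/s
throttle_to(5409): rpm ← 5409
final state: V = 54.35 m/s, rpm = 5409 → n = rpm/60 = 90.150000 rev/s
target J* = 0.626; solve J* = V/(n·D) for n: n = V/(J*·D) = 54.35/(0.626 × 0.815) = 106.528940 rev/s
rpm = 60·n = 6391.736412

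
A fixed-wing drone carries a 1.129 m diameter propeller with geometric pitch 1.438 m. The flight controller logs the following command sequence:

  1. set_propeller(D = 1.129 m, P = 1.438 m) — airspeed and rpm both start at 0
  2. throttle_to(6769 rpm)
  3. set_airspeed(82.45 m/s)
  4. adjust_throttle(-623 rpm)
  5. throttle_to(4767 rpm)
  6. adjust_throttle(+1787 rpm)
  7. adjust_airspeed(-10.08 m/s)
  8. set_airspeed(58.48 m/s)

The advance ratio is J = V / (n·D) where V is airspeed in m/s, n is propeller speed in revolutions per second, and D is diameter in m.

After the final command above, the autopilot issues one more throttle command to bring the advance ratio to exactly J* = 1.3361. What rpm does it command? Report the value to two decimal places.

rpm = 2326.09

set_propeller: D = 1.129 m, P = 1.438 m (p = P/D = 1.273694); state ← (V=0, rpm=0)
throttle_to(6769): rpm ← 6769
set_airspeed(82.45): V ← 82.45 m/s
adjust_throttle(-623): rpm ← 6769 -623 = 6146
throttle_to(4767): rpm ← 4767
adjust_throttle(+1787): rpm ← 4767 +1787 = 6554
adjust_airspeed(-10.08): V ← 82.45 -10.08 = 72.37 m/s
set_airspeed(58.48): V ← 58.48 m/s
final state: V = 58.48 m/s, rpm = 6554 → n = rpm/60 = 109.233333 rev/s
target J* = 1.3361; solve J* = V/(n·D) for n: n = V/(J*·D) = 58.48/(1.3361 × 1.129) = 38.768095 rev/s
rpm = 60·n = 2326.085684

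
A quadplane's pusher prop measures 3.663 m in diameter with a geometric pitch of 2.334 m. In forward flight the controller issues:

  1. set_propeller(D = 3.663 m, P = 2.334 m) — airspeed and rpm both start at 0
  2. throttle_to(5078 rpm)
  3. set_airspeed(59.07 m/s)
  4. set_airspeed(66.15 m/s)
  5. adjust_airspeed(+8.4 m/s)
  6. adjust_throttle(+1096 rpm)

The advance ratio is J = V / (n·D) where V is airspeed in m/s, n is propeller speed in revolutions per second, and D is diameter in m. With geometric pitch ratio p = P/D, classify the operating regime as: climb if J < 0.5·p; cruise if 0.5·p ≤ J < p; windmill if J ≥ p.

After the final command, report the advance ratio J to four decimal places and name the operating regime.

set_propeller: D = 3.663 m, P = 2.334 m (p = P/D = 0.637183); state ← (V=0, rpm=0)
throttle_to(5078): rpm ← 5078
set_airspeed(59.07): V ← 59.07 m/s
set_airspeed(66.15): V ← 66.15 m/s
adjust_airspeed(+8.4): V ← 66.15 +8.4 = 74.55 m/s
adjust_throttle(+1096): rpm ← 5078 +1096 = 6174
final state: V = 74.55 m/s, rpm = 6174 → n = rpm/60 = 102.900000 rev/s
J = V / (n·D) = 74.55 / (102.900000 × 3.663) = 0.197786
regime bands: climb J<0.3186 | cruise [0.3186, 0.6372) | windmill J≥0.6372
J = 0.1978 → climb

J = 0.1978, regime = climb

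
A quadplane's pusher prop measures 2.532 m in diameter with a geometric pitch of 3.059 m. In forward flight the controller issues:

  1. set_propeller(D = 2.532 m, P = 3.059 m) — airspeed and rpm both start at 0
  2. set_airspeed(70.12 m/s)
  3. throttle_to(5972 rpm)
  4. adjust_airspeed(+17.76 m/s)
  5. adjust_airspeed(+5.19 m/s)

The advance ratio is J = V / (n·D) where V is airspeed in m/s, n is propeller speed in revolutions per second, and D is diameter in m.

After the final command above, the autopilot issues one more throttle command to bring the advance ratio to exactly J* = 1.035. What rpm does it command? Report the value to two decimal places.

rpm = 2130.87

set_propeller: D = 2.532 m, P = 3.059 m (p = P/D = 1.208136); state ← (V=0, rpm=0)
set_airspeed(70.12): V ← 70.12 m/s
throttle_to(5972): rpm ← 5972
adjust_airspeed(+17.76): V ← 70.12 +17.76 = 87.88 m/s
adjust_airspeed(+5.19): V ← 87.88 +5.19 = 93.07 m/s
final state: V = 93.07 m/s, rpm = 5972 → n = rpm/60 = 99.533333 rev/s
target J* = 1.035; solve J* = V/(n·D) for n: n = V/(J*·D) = 93.07/(1.035 × 2.532) = 35.514497 rev/s
rpm = 60·n = 2130.869794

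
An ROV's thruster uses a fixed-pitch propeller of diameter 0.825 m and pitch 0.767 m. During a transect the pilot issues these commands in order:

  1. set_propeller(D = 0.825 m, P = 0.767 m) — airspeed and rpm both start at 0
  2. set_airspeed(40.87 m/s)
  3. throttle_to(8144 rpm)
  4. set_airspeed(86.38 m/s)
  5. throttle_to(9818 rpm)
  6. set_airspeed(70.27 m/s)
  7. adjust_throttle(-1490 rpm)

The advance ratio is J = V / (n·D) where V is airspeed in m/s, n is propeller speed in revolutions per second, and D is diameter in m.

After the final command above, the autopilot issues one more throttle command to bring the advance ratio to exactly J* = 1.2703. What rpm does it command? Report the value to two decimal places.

set_propeller: D = 0.825 m, P = 0.767 m (p = P/D = 0.929697); state ← (V=0, rpm=0)
set_airspeed(40.87): V ← 40.87 m/s
throttle_to(8144): rpm ← 8144
set_airspeed(86.38): V ← 86.38 m/s
throttle_to(9818): rpm ← 9818
set_airspeed(70.27): V ← 70.27 m/s
adjust_throttle(-1490): rpm ← 9818 -1490 = 8328
final state: V = 70.27 m/s, rpm = 8328 → n = rpm/60 = 138.800000 rev/s
target J* = 1.2703; solve J* = V/(n·D) for n: n = V/(J*·D) = 70.27/(1.2703 × 0.825) = 67.051687 rev/s
rpm = 60·n = 4023.101200

rpm = 4023.10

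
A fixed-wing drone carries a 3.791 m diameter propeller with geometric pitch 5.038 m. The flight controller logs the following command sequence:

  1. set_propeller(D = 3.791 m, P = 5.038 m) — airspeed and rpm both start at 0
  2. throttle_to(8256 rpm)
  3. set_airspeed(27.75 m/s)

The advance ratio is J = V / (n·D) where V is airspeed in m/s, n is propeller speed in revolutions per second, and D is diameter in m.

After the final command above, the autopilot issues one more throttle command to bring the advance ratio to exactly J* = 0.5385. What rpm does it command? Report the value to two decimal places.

rpm = 815.60

set_propeller: D = 3.791 m, P = 5.038 m (p = P/D = 1.328937); state ← (V=0, rpm=0)
throttle_to(8256): rpm ← 8256
set_airspeed(27.75): V ← 27.75 m/s
final state: V = 27.75 m/s, rpm = 8256 → n = rpm/60 = 137.600000 rev/s
target J* = 0.5385; solve J* = V/(n·D) for n: n = V/(J*·D) = 27.75/(0.5385 × 3.791) = 13.593256 rev/s
rpm = 60·n = 815.595359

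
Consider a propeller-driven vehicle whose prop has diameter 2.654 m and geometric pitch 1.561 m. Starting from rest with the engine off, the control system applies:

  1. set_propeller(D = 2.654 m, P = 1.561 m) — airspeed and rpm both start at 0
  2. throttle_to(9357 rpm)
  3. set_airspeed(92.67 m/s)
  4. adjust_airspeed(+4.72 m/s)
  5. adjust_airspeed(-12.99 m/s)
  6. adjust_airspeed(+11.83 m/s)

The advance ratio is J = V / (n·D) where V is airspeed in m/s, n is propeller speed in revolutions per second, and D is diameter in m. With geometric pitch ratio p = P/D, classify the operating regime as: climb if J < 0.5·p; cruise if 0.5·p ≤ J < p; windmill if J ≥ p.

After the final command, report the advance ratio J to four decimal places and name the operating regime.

J = 0.2325, regime = climb

set_propeller: D = 2.654 m, P = 1.561 m (p = P/D = 0.588169); state ← (V=0, rpm=0)
throttle_to(9357): rpm ← 9357
set_airspeed(92.67): V ← 92.67 m/s
adjust_airspeed(+4.72): V ← 92.67 +4.72 = 97.39 m/s
adjust_airspeed(-12.99): V ← 97.39 -12.99 = 84.4 m/s
adjust_airspeed(+11.83): V ← 84.4 +11.83 = 96.23 m/s
final state: V = 96.23 m/s, rpm = 9357 → n = rpm/60 = 155.950000 rev/s
J = V / (n·D) = 96.23 / (155.950000 × 2.654) = 0.232501
regime bands: climb J<0.2941 | cruise [0.2941, 0.5882) | windmill J≥0.5882
J = 0.2325 → climb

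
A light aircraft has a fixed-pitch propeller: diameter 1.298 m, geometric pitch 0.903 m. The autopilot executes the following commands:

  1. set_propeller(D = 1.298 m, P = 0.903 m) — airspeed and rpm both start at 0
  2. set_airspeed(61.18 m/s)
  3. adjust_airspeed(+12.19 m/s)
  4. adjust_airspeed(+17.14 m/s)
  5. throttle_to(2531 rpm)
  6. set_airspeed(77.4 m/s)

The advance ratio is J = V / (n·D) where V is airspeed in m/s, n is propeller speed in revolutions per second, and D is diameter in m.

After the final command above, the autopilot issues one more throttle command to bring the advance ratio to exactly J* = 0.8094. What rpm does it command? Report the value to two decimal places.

rpm = 4420.33

set_propeller: D = 1.298 m, P = 0.903 m (p = P/D = 0.695686); state ← (V=0, rpm=0)
set_airspeed(61.18): V ← 61.18 m/s
adjust_airspeed(+12.19): V ← 61.18 +12.19 = 73.37 m/s
adjust_airspeed(+17.14): V ← 73.37 +17.14 = 90.51 m/s
throttle_to(2531): rpm ← 2531
set_airspeed(77.4): V ← 77.4 m/s
final state: V = 77.4 m/s, rpm = 2531 → n = rpm/60 = 42.183333 rev/s
target J* = 0.8094; solve J* = V/(n·D) for n: n = V/(J*·D) = 77.4/(0.8094 × 1.298) = 73.672103 rev/s
rpm = 60·n = 4420.326190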